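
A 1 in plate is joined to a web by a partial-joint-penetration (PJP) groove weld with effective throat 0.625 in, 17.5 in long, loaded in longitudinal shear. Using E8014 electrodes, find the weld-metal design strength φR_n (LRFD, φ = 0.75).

E80XX → F_EXX = 80 ksi.
Effective throat (given) t_e = 0.625 in.
A_we = 0.625 × 17.5 = 10.94 in².
F_nw = 0.6 F_EXX = 48 ksi.
φR_n = 0.75 × 48 × 10.94 = 393.8 kip.

φR_n ≈ 394 kip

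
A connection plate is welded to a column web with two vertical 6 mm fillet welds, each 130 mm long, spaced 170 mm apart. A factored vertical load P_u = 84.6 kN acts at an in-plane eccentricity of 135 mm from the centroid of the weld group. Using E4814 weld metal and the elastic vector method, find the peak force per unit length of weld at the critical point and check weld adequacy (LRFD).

f_max ≈ 827 N/mm; adequate

E48XX → F_EXX = 480 MPa.
Total weld length L_w = 260 mm. Treat welds as unit-width lines.
Polar moment about centroid: J = 2[d³/12 + d(b/2)²] = 2[130³/12 + 130×85²] = 2245000 mm³.
Direct shear f_v = P/L_w = 84.6×10³ / 260 = 325.4 N/mm (vertical).
Torsion M = P·e = 84.6×10³ × 135 = 11421000 N·mm.
Critical point at (x, y) = (85, 65) from centroid. f_tx = M·y/J = 330.7 N/mm; f_ty = M·x/J = 432.5 N/mm.
Resultant f_max = √[f_tx² + (f_v + f_ty)²] = √[330.7² + (325.4 + 432.5)²] = 826.9 N/mm.
Capacity per unit length: φr_n = 0.75 × 0.6 × 480 × (0.707 × 6) = 916.3 N/mm.
826.9 ≤ 916.3 → adequate.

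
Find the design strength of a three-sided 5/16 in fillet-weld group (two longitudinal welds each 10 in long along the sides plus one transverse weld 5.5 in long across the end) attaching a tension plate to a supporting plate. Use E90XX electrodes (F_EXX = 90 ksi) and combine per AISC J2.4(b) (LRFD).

φR_n ≈ 228 kips

t_e = 0.707 × 0.3125 = 0.2209 in.
R_nwl = 0.6 × 90 × 0.2209 × 20 = 238.6 kips (longitudinal, 2 welds).
R_nwt = 0.6 × 90 × 0.2209 × 5.5 = 65.62 kips (transverse, base value).
(i) R_nwl + R_nwt = 304.2 kips; (ii) 0.85 R_nwl + 1.5 R_nwt = 301.2 kips.
R_n = max = 304.2 kips [governs: (i)]; φR_n = 228.2 kips.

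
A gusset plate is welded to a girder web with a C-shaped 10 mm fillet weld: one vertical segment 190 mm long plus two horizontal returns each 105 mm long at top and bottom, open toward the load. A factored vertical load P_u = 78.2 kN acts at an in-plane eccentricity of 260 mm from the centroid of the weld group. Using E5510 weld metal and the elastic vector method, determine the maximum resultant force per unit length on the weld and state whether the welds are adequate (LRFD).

E55XX → F_EXX = 550 MPa.
Total weld length L_w = 400 mm. Treat welds as unit-width lines.
Centroid: x̄ = 2×105×52.5 / 400 = 27.56 mm from the vertical weld.
Polar moment about centroid: J = I_x + I_y = [190³/12 + 2×105×95²] + [190×27.56² + 2(105³/12 + 105×24.94²)] = 2935000 mm³.
Direct shear f_v = P/L_w = 78.2×10³ / 400 = 195.5 N/mm (vertical).
Torsion M = P·e = 78.2×10³ × 260 = 20332000 N·mm.
Critical point at (x, y) = (77.44, 95) from centroid. f_tx = M·y/J = 658.2 N/mm; f_ty = M·x/J = 536.5 N/mm.
Resultant f_max = √[f_tx² + (f_v + f_ty)²] = √[658.2² + (195.5 + 536.5)²] = 984.4 N/mm.
Capacity per unit length: φr_n = 0.75 × 0.6 × 550 × (0.707 × 10) = 1750 N/mm.
984.4 ≤ 1750 → adequate.

f_max ≈ 984 N/mm; adequate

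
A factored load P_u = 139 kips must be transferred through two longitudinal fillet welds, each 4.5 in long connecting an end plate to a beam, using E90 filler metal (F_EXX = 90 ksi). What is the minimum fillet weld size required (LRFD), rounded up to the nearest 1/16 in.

w = 9/16 in

Total weld length L = 9 in.
Required throat t_e = P_u / (φ × 0.6 F_EXX × L) = 139 / (0.75 × 0.6 × 90 × 9) = 0.3813 in.
Required leg w = t_e / 0.707 = 0.5394 in → use 9/16 in.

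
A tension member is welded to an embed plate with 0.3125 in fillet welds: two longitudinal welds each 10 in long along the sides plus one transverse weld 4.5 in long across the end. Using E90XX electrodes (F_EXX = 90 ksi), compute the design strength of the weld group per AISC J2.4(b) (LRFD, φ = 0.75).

t_e = 0.707 × 0.3125 = 0.2209 in.
R_nwl = 0.6 × 90 × 0.2209 × 20 = 238.6 kip (longitudinal, 2 welds).
R_nwt = 0.6 × 90 × 0.2209 × 4.5 = 53.69 kip (transverse, base value).
(i) R_nwl + R_nwt = 292.3 kip; (ii) 0.85 R_nwl + 1.5 R_nwt = 283.4 kip.
R_n = max = 292.3 kip [governs: (i)]; φR_n = 219.2 kip.

φR_n ≈ 219 kip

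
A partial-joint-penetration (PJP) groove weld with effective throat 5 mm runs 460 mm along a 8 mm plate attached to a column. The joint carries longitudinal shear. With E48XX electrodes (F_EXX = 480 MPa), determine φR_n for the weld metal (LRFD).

Effective throat (given) t_e = 5 mm.
A_we = 5 × 460 = 2300 mm².
F_nw = 0.6 F_EXX = 288 MPa.
φR_n = 0.75 × 288 × 2300 × 10⁻³ = 496.8 kN.

φR_n ≈ 497 kN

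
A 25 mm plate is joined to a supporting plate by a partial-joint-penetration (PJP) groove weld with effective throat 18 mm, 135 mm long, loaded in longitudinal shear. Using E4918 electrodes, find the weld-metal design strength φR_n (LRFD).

φR_n ≈ 536 kN

E49XX → F_EXX = 490 MPa.
Effective throat (given) t_e = 18 mm.
A_we = 18 × 135 = 2430 mm².
F_nw = 0.6 F_EXX = 294 MPa.
φR_n = 0.75 × 294 × 2430 × 10⁻³ = 535.8 kN.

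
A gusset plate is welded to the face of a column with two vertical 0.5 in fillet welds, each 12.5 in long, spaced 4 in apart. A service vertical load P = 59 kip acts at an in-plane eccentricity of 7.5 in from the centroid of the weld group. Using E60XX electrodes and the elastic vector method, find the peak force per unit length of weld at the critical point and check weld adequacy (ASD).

f_max ≈ 7.87 kip/in; NOT adequate

E60XX → F_EXX = 60 ksi.
Total weld length L_w = 25 in. Treat welds as unit-width lines.
Polar moment about centroid: J = 2[d³/12 + d(b/2)²] = 2[12.5³/12 + 12.5×2²] = 425.5 in³.
Direct shear f_v = P/L_w = 59 / 25 = 2.36 kip/in (vertical).
Torsion M = P·e = 59 × 7.5 = 442.5 kip·in.
Critical point at (x, y) = (2, 6.25) from centroid. f_tx = M·y/J = 6.499 kip/in; f_ty = M·x/J = 2.08 kip/in.
Resultant f_max = √[f_tx² + (f_v + f_ty)²] = √[6.499² + (2.36 + 2.08)²] = 7.871 kip/in.
Capacity per unit length: r_n/Ω = (1/2.0) × 0.6 × 60 × (0.707 × 0.5) = 6.363 kip/in.
7.871 > 6.363 → NOT adequate.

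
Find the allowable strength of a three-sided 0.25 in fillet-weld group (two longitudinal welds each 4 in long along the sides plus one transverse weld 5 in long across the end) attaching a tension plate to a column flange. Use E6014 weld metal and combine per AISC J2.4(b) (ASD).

E60XX → F_EXX = 60 ksi.
t_e = 0.707 × 0.25 = 0.1767 in.
R_nwl = 0.6 × 60 × 0.1767 × 8 = 50.9 kips (longitudinal, 2 welds).
R_nwt = 0.6 × 60 × 0.1767 × 5 = 31.81 kips (transverse, base value).
(i) R_nwl + R_nwt = 82.72 kips; (ii) 0.85 R_nwl + 1.5 R_nwt = 90.99 kips.
R_n = max = 90.99 kips [governs: (ii)]; R_n/Ω = 45.5 kips.

R_n/Ω ≈ 45.5 kips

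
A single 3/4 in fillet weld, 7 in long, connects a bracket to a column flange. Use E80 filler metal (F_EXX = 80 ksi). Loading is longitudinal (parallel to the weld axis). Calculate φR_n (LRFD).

φR_n ≈ 134 kip

Effective throat t_e = 0.707 × 0.75 = 0.5302 in.
Total length L = 7 in; A_we = 0.5302 × 7 = 3.712 in².
F_nw = 0.6 F_EXX = 0.6 × 80 = 48 ksi.
φR_n = 0.75 × 48 × 3.712 = 133.6 kip.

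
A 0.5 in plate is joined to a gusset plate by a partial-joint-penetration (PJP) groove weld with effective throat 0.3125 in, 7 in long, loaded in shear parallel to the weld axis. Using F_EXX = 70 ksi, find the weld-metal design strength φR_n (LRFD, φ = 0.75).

φR_n ≈ 68.9 kip

Effective throat (given) t_e = 0.3125 in.
A_we = 0.3125 × 7 = 2.188 in².
F_nw = 0.6 F_EXX = 42 ksi.
φR_n = 0.75 × 42 × 2.188 = 68.91 kip.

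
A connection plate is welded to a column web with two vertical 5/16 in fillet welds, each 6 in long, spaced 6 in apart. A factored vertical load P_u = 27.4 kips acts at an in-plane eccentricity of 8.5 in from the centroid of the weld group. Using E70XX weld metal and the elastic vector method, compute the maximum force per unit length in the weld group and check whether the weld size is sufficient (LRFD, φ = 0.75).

E70XX → F_EXX = 70 ksi.
Total weld length L_w = 12 in. Treat welds as unit-width lines.
Polar moment about centroid: J = 2[d³/12 + d(b/2)²] = 2[6³/12 + 6×3²] = 144 in³.
Direct shear f_v = P/L_w = 27.4 / 12 = 2.283 kip/in (vertical).
Torsion M = P·e = 27.4 × 8.5 = 232.9 kip·in.
Critical point at (x, y) = (3, 3) from centroid. f_tx = M·y/J = 4.852 kip/in; f_ty = M·x/J = 4.852 kip/in.
Resultant f_max = √[f_tx² + (f_v + f_ty)²] = √[4.852² + (2.283 + 4.852)²] = 8.629 kip/in.
Capacity per unit length: φr_n = 0.75 × 0.6 × 70 × (0.707 × 0.3125) = 6.96 kip/in.
8.629 > 6.96 → NOT adequate.

f_max ≈ 8.63 kip/in; NOT adequate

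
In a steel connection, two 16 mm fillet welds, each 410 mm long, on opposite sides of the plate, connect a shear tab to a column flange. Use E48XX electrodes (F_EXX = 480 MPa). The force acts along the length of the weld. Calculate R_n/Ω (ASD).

R_n/Ω ≈ 1340 kN

Effective throat t_e = 0.707 × 16 = 11.31 mm.
Total length L = 820 mm; A_we = 11.31 × 820 = 9276 mm².
F_nw = 0.6 F_EXX = 0.6 × 480 = 288 MPa.
R_n = 288 × 9276 × 10⁻³ = 2671 kN; R_n/Ω = 2671/2.0 = 1336 kN.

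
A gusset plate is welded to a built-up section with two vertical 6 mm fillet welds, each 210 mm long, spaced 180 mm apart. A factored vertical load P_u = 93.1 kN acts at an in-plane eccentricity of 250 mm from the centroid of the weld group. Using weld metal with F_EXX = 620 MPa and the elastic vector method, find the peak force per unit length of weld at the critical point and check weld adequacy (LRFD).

f_max ≈ 813 N/mm; adequate

Total weld length L_w = 420 mm. Treat welds as unit-width lines.
Polar moment about centroid: J = 2[d³/12 + d(b/2)²] = 2[210³/12 + 210×90²] = 4946000 mm³.
Direct shear f_v = P/L_w = 93.1×10³ / 420 = 221.7 N/mm (vertical).
Torsion M = P·e = 93.1×10³ × 250 = 23275000 N·mm.
Critical point at (x, y) = (90, 105) from centroid. f_tx = M·y/J = 494.2 N/mm; f_ty = M·x/J = 423.6 N/mm.
Resultant f_max = √[f_tx² + (f_v + f_ty)²] = √[494.2² + (221.7 + 423.6)²] = 812.7 N/mm.
Capacity per unit length: φr_n = 0.75 × 0.6 × 620 × (0.707 × 6) = 1184 N/mm.
812.7 ≤ 1184 → adequate.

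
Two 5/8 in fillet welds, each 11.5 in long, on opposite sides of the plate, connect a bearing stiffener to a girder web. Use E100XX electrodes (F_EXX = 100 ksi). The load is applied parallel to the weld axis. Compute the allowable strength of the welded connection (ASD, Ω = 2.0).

Effective throat t_e = 0.707 × 0.625 = 0.4419 in.
Total length L = 23 in; A_we = 0.4419 × 23 = 10.16 in².
F_nw = 0.6 F_EXX = 0.6 × 100 = 60 ksi.
R_n = 60 × 10.16 = 609.8 kips; R_n/Ω = 609.8/2.0 = 304.9 kips.

R_n/Ω ≈ 305 kips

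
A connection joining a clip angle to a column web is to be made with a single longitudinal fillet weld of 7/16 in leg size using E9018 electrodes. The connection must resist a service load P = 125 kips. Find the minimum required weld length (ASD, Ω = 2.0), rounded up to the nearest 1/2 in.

E90XX → F_EXX = 90 ksi.
Throat t_e = 0.707 × 0.4375 = 0.3093 in.
r_n/Ω = (0.6 × 90 × 0.3093) / 2.0 = 8.351 kip/in.
L_req = P / (r_n/Ω) = 125 / 8.351 = 14.97 in total.
Round up → use L = 15 in.

L = 15 in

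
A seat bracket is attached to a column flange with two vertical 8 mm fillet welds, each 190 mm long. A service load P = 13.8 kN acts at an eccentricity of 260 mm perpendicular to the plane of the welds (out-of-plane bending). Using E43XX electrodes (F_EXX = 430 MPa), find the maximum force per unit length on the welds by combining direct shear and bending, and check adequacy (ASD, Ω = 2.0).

f_max ≈ 300 N/mm; adequate

L_w = 2 × 190 = 380 mm; section modulus (unit throat) S = 2 × L²/6 = 12030 mm².
Direct shear f_v = P/L_w = 13.8×10³/380 = 36.32 N/mm.
Moment M = P × e = 13.8×10³ × 260 = 3588000 N·mm; bending f_b = M/S = 298.2 N/mm.
f_max = √(f_v² + f_b²) = √(36.32² + 298.2²) = 300.4 N/mm.
r_n/Ω = (1/2.0) × 0.6 × 430 × (0.707 × 8) = 729.6 N/mm → adequate.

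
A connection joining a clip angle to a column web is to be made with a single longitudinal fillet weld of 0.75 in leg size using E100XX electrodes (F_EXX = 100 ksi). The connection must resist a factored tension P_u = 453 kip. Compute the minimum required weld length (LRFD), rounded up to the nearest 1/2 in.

Throat t_e = 0.707 × 0.75 = 0.5302 in.
φr_n = 0.75 × 0.6 × 100 × 0.5302 = 23.86 kip/in.
L_req = P_u / φr_n = 453 / 23.86 = 18.98 in total.
Round up → use L = 19 in.

L = 19 in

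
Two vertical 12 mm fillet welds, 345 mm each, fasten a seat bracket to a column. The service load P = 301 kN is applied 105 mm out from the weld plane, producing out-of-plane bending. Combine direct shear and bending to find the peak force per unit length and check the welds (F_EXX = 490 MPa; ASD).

L_w = 2 × 345 = 690 mm; section modulus (unit throat) S = 2 × L²/6 = 39680 mm².
Direct shear f_v = P/L_w = 301×10³/690 = 436.2 N/mm.
Moment M = P × e = 301×10³ × 105 = 31605000 N·mm; bending f_b = M/S = 796.6 N/mm.
f_max = √(f_v² + f_b²) = √(436.2² + 796.6²) = 908.2 N/mm.
r_n/Ω = (1/2.0) × 0.6 × 490 × (0.707 × 12) = 1247 N/mm → adequate.

f_max ≈ 908 N/mm; adequate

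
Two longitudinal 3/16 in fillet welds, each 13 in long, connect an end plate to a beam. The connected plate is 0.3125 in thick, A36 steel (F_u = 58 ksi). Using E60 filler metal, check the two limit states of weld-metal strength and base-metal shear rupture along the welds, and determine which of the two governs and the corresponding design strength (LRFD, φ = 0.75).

φR_n ≈ 93.1 kips (weld metal governs)

E60XX → F_EXX = 60 ksi.
t_e = 0.707 × 0.1875 = 0.1326 in; L = 26 in.
Weld metal: φR_n = 0.75 × 0.6 × 60 × 0.1326 × 26 = 93.06 kips.
Base metal (shear rupture): φR_n = 0.75 × 0.6 × 58 × 0.3125 × 26 = 212.1 kips.
Governing: weld metal.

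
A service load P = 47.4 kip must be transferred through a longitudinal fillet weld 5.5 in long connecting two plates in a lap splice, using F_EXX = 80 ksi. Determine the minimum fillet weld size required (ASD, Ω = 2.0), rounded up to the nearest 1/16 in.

w = 9/16 in

Total weld length L = 5.5 in.
Required throat t_e = P × Ω / (0.6 F_EXX × L) = 47.4 × 2.0 / (0.6 × 80 × 5.5) = 0.3591 in.
Required leg w = t_e / 0.707 = 0.5079 in → use 9/16 in.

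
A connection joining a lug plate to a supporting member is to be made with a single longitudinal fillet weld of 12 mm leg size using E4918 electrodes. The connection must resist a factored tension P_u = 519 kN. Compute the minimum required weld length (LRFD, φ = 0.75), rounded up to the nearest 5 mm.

L = 280 mm

E49XX → F_EXX = 490 MPa.
Throat t_e = 0.707 × 12 = 8.484 mm.
φr_n = 0.75 × 0.6 × 490 × 8.484 × 10⁻³ = 1.871 kN/mm.
L_req = P_u / φr_n = 519 / 1.871 = 277.4 mm total.
Round up → use L = 280 mm.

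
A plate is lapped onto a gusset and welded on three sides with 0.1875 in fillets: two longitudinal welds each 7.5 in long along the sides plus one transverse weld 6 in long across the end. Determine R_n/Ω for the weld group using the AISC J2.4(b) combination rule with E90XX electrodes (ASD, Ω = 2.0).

R_n/Ω ≈ 77.8 kips

E90XX → F_EXX = 90 ksi.
t_e = 0.707 × 0.1875 = 0.1326 in.
R_nwl = 0.6 × 90 × 0.1326 × 15 = 107.4 kips (longitudinal, 2 welds).
R_nwt = 0.6 × 90 × 0.1326 × 6 = 42.95 kips (transverse, base value).
(i) R_nwl + R_nwt = 150.3 kips; (ii) 0.85 R_nwl + 1.5 R_nwt = 155.7 kips.
R_n = max = 155.7 kips [governs: (ii)]; R_n/Ω = 77.85 kips.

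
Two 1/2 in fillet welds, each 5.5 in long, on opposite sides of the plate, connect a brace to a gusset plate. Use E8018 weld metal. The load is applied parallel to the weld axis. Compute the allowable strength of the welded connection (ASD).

E80XX → F_EXX = 80 ksi.
Effective throat t_e = 0.707 × 0.5 = 0.3535 in.
Total length L = 11 in; A_we = 0.3535 × 11 = 3.888 in².
F_nw = 0.6 F_EXX = 0.6 × 80 = 48 ksi.
R_n = 48 × 3.888 = 186.6 kip; R_n/Ω = 186.6/2.0 = 93.32 kip.

R_n/Ω ≈ 93.3 kip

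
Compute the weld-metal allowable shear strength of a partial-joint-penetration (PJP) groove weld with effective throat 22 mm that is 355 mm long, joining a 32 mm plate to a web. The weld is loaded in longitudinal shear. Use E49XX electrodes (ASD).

R_n/Ω ≈ 1150 kN

E49XX → F_EXX = 490 MPa.
Effective throat (given) t_e = 22 mm.
A_we = 22 × 355 = 7810 mm².
F_nw = 0.6 F_EXX = 294 MPa.
R_n/Ω = (294 × 7810) / 2.0 × 10⁻³ = 1148 kN.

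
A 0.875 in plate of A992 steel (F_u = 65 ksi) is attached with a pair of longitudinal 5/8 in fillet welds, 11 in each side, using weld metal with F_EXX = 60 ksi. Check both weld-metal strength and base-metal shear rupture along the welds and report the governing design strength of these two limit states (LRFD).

t_e = 0.707 × 0.625 = 0.4419 in; L = 22 in.
Weld metal: φR_n = 0.75 × 0.6 × 60 × 0.4419 × 22 = 262.5 kips.
Base metal (shear rupture): φR_n = 0.75 × 0.6 × 65 × 0.875 × 22 = 563.1 kips.
Governing: weld metal.

φR_n ≈ 262 kips (weld metal governs)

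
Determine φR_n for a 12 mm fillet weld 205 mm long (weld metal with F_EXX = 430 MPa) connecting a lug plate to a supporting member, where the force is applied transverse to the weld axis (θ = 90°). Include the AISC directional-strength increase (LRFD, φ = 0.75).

φR_n ≈ 505 kN

t_e = 0.707 × 12 = 8.484 mm; A_we = 8.484 × 205 = 1739 mm².
Directional factor: 1.0 + 0.5 sin^1.5(90°) = 1.5.
F_nw = 0.6 × 430 × 1.5 = 387 MPa.
φR_n = 0.75 × 387 × 1739 × 10⁻³ = 504.8 kN.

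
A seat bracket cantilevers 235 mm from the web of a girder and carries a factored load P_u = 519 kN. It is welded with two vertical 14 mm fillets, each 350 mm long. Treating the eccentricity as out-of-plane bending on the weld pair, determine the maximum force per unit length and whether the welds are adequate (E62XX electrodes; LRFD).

E62XX → F_EXX = 620 MPa.
L_w = 2 × 350 = 700 mm; section modulus (unit throat) S = 2 × L²/6 = 40830 mm².
Direct shear f_v = P/L_w = 519×10³/700 = 741.4 N/mm.
Moment M = P × e = 519×10³ × 235 = 121960000 N·mm; bending f_b = M/S = 2987 N/mm.
f_max = √(f_v² + f_b²) = √(741.4² + 2987²) = 3078 N/mm.
φr_n = 0.75 × 0.6 × 620 × (0.707 × 14) = 2762 N/mm → NOT adequate.

f_max ≈ 3080 N/mm; NOT adequate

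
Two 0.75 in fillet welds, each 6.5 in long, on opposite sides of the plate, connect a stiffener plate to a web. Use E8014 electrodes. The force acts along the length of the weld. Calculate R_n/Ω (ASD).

R_n/Ω ≈ 165 kip

E80XX → F_EXX = 80 ksi.
Effective throat t_e = 0.707 × 0.75 = 0.5302 in.
Total length L = 13 in; A_we = 0.5302 × 13 = 6.893 in².
F_nw = 0.6 F_EXX = 0.6 × 80 = 48 ksi.
R_n = 48 × 6.893 = 330.9 kip; R_n/Ω = 330.9/2.0 = 165.4 kip.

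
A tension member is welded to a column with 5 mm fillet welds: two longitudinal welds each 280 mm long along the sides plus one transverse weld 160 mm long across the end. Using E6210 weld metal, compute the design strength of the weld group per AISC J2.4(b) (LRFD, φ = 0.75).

E62XX → F_EXX = 620 MPa.
t_e = 0.707 × 5 = 3.535 mm.
R_nwl = 0.6 × 620 × 3.535 × 560 × 10⁻³ = 736.4 kN (longitudinal, 2 welds).
R_nwt = 0.6 × 620 × 3.535 × 160 × 10⁻³ = 210.4 kN (transverse, base value).
(i) R_nwl + R_nwt = 946.8 kN; (ii) 0.85 R_nwl + 1.5 R_nwt = 941.6 kN.
R_n = max = 946.8 kN [governs: (i)]; φR_n = 710.1 kN.

φR_n ≈ 710 kN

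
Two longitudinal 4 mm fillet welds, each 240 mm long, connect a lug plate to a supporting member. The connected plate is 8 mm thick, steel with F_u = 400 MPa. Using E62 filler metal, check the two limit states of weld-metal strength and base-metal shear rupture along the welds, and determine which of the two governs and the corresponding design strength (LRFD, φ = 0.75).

φR_n ≈ 379 kN (weld metal governs)

E62XX → F_EXX = 620 MPa.
t_e = 0.707 × 4 = 2.828 mm; L = 480 mm.
Weld metal: φR_n = 0.75 × 0.6 × 620 × 2.828 × 480 × 10⁻³ = 378.7 kN.
Base metal (shear rupture): φR_n = 0.75 × 0.6 × 400 × 8 × 480 × 10⁻³ = 691.2 kN.
Governing: weld metal.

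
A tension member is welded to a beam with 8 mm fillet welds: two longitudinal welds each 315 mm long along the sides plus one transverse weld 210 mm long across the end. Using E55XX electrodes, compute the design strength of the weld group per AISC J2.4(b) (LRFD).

φR_n ≈ 1190 kN

E55XX → F_EXX = 550 MPa.
t_e = 0.707 × 8 = 5.656 mm.
R_nwl = 0.6 × 550 × 5.656 × 630 × 10⁻³ = 1176 kN (longitudinal, 2 welds).
R_nwt = 0.6 × 550 × 5.656 × 210 × 10⁻³ = 392 kN (transverse, base value).
(i) R_nwl + R_nwt = 1568 kN; (ii) 0.85 R_nwl + 1.5 R_nwt = 1587 kN.
R_n = max = 1587 kN [governs: (ii)]; φR_n = 1191 kN.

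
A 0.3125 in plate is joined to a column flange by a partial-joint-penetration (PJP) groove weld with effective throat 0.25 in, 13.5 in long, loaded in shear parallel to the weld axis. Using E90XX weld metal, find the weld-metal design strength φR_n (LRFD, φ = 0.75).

φR_n ≈ 137 kip

E90XX → F_EXX = 90 ksi.
Effective throat (given) t_e = 0.25 in.
A_we = 0.25 × 13.5 = 3.375 in².
F_nw = 0.6 F_EXX = 54 ksi.
φR_n = 0.75 × 54 × 3.375 = 136.7 kip.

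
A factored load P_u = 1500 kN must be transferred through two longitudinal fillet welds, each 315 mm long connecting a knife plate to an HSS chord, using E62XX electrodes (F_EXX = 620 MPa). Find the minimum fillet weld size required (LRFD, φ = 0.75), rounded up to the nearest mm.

w = 13 mm

Total weld length L = 630 mm.
Required throat t_e = P_u / (φ × 0.6 F_EXX × L) = 1500 / (0.75 × 0.6 × 620 × 630 × 10⁻³) = 8.534 mm.
Required leg w = t_e / 0.707 = 12.07 mm → use 13 mm.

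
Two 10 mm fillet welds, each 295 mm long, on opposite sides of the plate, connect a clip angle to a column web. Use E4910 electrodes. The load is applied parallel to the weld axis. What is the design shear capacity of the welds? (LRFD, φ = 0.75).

E49XX → F_EXX = 490 MPa.
Effective throat t_e = 0.707 × 10 = 7.07 mm.
Total length L = 590 mm; A_we = 7.07 × 590 = 4171 mm².
F_nw = 0.6 F_EXX = 0.6 × 490 = 294 MPa.
φR_n = 0.75 × 294 × 4171 × 10⁻³ = 919.8 kN.

φR_n ≈ 920 kN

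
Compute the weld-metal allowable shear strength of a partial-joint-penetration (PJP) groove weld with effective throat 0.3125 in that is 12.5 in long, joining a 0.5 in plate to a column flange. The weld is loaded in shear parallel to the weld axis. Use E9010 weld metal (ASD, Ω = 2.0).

E90XX → F_EXX = 90 ksi.
Effective throat (given) t_e = 0.3125 in.
A_we = 0.3125 × 12.5 = 3.906 in².
F_nw = 0.6 F_EXX = 54 ksi.
R_n/Ω = (54 × 3.906) / 2.0 = 105.5 kip.

R_n/Ω ≈ 105 kip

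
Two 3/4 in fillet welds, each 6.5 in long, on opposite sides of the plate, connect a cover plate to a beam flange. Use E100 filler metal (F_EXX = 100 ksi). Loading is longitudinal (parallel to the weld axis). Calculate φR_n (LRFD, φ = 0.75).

Effective throat t_e = 0.707 × 0.75 = 0.5302 in.
Total length L = 13 in; A_we = 0.5302 × 13 = 6.893 in².
F_nw = 0.6 F_EXX = 0.6 × 100 = 60 ksi.
φR_n = 0.75 × 60 × 6.893 = 310.2 kip.

φR_n ≈ 310 kip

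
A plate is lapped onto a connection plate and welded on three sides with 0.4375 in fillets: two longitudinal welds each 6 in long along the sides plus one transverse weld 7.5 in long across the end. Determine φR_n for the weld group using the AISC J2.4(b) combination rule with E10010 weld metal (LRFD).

E100XX → F_EXX = 100 ksi.
t_e = 0.707 × 0.4375 = 0.3093 in.
R_nwl = 0.6 × 100 × 0.3093 × 12 = 222.7 kip (longitudinal, 2 welds).
R_nwt = 0.6 × 100 × 0.3093 × 7.5 = 139.2 kip (transverse, base value).
(i) R_nwl + R_nwt = 361.9 kip; (ii) 0.85 R_nwl + 1.5 R_nwt = 398.1 kip.
R_n = max = 398.1 kip [governs: (ii)]; φR_n = 298.6 kip.

φR_n ≈ 299 kip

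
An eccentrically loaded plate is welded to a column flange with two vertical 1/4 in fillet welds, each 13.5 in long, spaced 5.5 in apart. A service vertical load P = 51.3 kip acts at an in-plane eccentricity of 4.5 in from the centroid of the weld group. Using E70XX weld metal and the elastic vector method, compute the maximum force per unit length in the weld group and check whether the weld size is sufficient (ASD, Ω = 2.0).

f_max ≈ 3.88 kip/in; NOT adequate

E70XX → F_EXX = 70 ksi.
Total weld length L_w = 27 in. Treat welds as unit-width lines.
Polar moment about centroid: J = 2[d³/12 + d(b/2)²] = 2[13.5³/12 + 13.5×2.75²] = 614.2 in³.
Direct shear f_v = P/L_w = 51.3 / 27 = 1.9 kip/in (vertical).
Torsion M = P·e = 51.3 × 4.5 = 230.85 kip·in.
Critical point at (x, y) = (2.75, 6.75) from centroid. f_tx = M·y/J = 2.537 kip/in; f_ty = M·x/J = 1.034 kip/in.
Resultant f_max = √[f_tx² + (f_v + f_ty)²] = √[2.537² + (1.9 + 1.034)²] = 3.878 kip/in.
Capacity per unit length: r_n/Ω = (1/2.0) × 0.6 × 70 × (0.707 × 0.25) = 3.712 kip/in.
3.878 > 3.712 → NOT adequate.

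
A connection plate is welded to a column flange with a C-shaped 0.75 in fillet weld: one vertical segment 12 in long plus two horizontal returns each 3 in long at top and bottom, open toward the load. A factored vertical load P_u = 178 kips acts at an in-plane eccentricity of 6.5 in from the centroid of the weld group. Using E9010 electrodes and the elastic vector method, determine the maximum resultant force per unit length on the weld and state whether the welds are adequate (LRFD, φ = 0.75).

E90XX → F_EXX = 90 ksi.
Total weld length L_w = 18 in. Treat welds as unit-width lines.
Centroid: x̄ = 2×3×1.5 / 18 = 0.5 in from the vertical weld.
Polar moment about centroid: J = I_x + I_y = [12³/12 + 2×3×6²] + [12×0.5² + 2(3³/12 + 3×1²)] = 373.5 in³.
Direct shear f_v = P/L_w = 178 / 18 = 9.889 kip/in (vertical).
Torsion M = P·e = 178 × 6.5 = 1157 kip·in.
Critical point at (x, y) = (2.5, 6) from centroid. f_tx = M·y/J = 18.59 kip/in; f_ty = M·x/J = 7.744 kip/in.
Resultant f_max = √[f_tx² + (f_v + f_ty)²] = √[18.59² + (9.889 + 7.744)²] = 25.62 kip/in.
Capacity per unit length: φr_n = 0.75 × 0.6 × 90 × (0.707 × 0.75) = 21.48 kip/in.
25.62 > 21.48 → NOT adequate.

f_max ≈ 25.6 kip/in; NOT adequate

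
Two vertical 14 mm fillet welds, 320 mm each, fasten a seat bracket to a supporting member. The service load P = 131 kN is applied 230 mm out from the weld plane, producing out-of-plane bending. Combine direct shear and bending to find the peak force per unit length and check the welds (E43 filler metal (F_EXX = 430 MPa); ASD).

L_w = 2 × 320 = 640 mm; section modulus (unit throat) S = 2 × L²/6 = 34130 mm².
Direct shear f_v = P/L_w = 131×10³/640 = 204.7 N/mm.
Moment M = P × e = 131×10³ × 230 = 30130000 N·mm; bending f_b = M/S = 882.7 N/mm.
f_max = √(f_v² + f_b²) = √(204.7² + 882.7²) = 906.1 N/mm.
r_n/Ω = (1/2.0) × 0.6 × 430 × (0.707 × 14) = 1277 N/mm → adequate.

f_max ≈ 906 N/mm; adequate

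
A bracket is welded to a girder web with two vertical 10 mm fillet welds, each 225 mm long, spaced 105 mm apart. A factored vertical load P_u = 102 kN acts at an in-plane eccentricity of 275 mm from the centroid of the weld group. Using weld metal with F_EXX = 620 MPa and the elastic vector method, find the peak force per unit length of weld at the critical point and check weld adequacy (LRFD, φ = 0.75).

Total weld length L_w = 450 mm. Treat welds as unit-width lines.
Polar moment about centroid: J = 2[d³/12 + d(b/2)²] = 2[225³/12 + 225×52.5²] = 3139000 mm³.
Direct shear f_v = P/L_w = 102×10³ / 450 = 226.7 N/mm (vertical).
Torsion M = P·e = 102×10³ × 275 = 28050000 N·mm.
Critical point at (x, y) = (52.5, 112.5) from centroid. f_tx = M·y/J = 1005 N/mm; f_ty = M·x/J = 469.2 N/mm.
Resultant f_max = √[f_tx² + (f_v + f_ty)²] = √[1005² + (226.7 + 469.2)²] = 1223 N/mm.
Capacity per unit length: φr_n = 0.75 × 0.6 × 620 × (0.707 × 10) = 1973 N/mm.
1223 ≤ 1973 → adequate.

f_max ≈ 1220 N/mm; adequate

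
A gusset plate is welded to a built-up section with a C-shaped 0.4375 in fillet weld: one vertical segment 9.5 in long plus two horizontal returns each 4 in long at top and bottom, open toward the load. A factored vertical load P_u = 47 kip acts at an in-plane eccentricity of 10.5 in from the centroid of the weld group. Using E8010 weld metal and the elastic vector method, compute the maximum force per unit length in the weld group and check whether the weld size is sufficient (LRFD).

f_max ≈ 11.7 kip/in; NOT adequate

E80XX → F_EXX = 80 ksi.
Total weld length L_w = 17.5 in. Treat welds as unit-width lines.
Centroid: x̄ = 2×4×2 / 17.5 = 0.9143 in from the vertical weld.
Polar moment about centroid: J = I_x + I_y = [9.5³/12 + 2×4×4.75²] + [9.5×0.9143² + 2(4³/12 + 4×1.086²)] = 280 in³.
Direct shear f_v = P/L_w = 47 / 17.5 = 2.686 kip/in (vertical).
Torsion M = P·e = 47 × 10.5 = 493.5 kip·in.
Critical point at (x, y) = (3.086, 4.75) from centroid. f_tx = M·y/J = 8.372 kip/in; f_ty = M·x/J = 5.439 kip/in.
Resultant f_max = √[f_tx² + (f_v + f_ty)²] = √[8.372² + (2.686 + 5.439)²] = 11.67 kip/in.
Capacity per unit length: φr_n = 0.75 × 0.6 × 80 × (0.707 × 0.4375) = 11.14 kip/in.
11.67 > 11.14 → NOT adequate.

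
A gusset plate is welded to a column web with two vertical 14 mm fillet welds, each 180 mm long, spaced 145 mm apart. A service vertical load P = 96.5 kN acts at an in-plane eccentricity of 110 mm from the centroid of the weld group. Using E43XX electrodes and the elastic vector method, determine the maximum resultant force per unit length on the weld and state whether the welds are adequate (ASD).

f_max ≈ 632 N/mm; adequate

E43XX → F_EXX = 430 MPa.
Total weld length L_w = 360 mm. Treat welds as unit-width lines.
Polar moment about centroid: J = 2[d³/12 + d(b/2)²] = 2[180³/12 + 180×72.5²] = 2864000 mm³.
Direct shear f_v = P/L_w = 96.5×10³ / 360 = 268.1 N/mm (vertical).
Torsion M = P·e = 96.5×10³ × 110 = 10615000 N·mm.
Critical point at (x, y) = (72.5, 90) from centroid. f_tx = M·y/J = 333.5 N/mm; f_ty = M·x/J = 268.7 N/mm.
Resultant f_max = √[f_tx² + (f_v + f_ty)²] = √[333.5² + (268.1 + 268.7)²] = 631.9 N/mm.
Capacity per unit length: r_n/Ω = (1/2.0) × 0.6 × 430 × (0.707 × 14) = 1277 N/mm.
631.9 ≤ 1277 → adequate.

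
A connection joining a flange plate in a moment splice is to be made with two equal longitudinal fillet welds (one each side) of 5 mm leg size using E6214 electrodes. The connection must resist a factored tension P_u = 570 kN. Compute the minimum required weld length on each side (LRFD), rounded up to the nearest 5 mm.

L = 290 mm on each side

E62XX → F_EXX = 620 MPa.
Throat t_e = 0.707 × 5 = 3.535 mm.
φr_n = 0.75 × 0.6 × 620 × 3.535 × 10⁻³ = 0.9863 kN/mm.
L_req = P_u / φr_n = 570 / 0.9863 = 577.9 mm total.
Per side: 577.9 / 2 = 289 mm.
Round up → use L = 290 mm on each side.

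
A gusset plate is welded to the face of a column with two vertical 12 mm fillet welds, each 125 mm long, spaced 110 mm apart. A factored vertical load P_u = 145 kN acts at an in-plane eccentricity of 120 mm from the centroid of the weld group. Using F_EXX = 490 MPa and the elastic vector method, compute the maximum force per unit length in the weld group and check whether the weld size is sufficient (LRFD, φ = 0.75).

f_max ≈ 1780 N/mm; adequate

Total weld length L_w = 250 mm. Treat welds as unit-width lines.
Polar moment about centroid: J = 2[d³/12 + d(b/2)²] = 2[125³/12 + 125×55²] = 1082000 mm³.
Direct shear f_v = P/L_w = 145×10³ / 250 = 580 N/mm (vertical).
Torsion M = P·e = 145×10³ × 120 = 17400000 N·mm.
Critical point at (x, y) = (55, 62.5) from centroid. f_tx = M·y/J = 1005 N/mm; f_ty = M·x/J = 884.7 N/mm.
Resultant f_max = √[f_tx² + (f_v + f_ty)²] = √[1005² + (580 + 884.7)²] = 1776 N/mm.
Capacity per unit length: φr_n = 0.75 × 0.6 × 490 × (0.707 × 12) = 1871 N/mm.
1776 ≤ 1871 → adequate.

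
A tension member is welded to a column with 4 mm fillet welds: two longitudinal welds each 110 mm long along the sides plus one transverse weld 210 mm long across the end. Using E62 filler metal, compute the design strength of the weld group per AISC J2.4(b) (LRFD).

E62XX → F_EXX = 620 MPa.
t_e = 0.707 × 4 = 2.828 mm.
R_nwl = 0.6 × 620 × 2.828 × 220 × 10⁻³ = 231.4 kN (longitudinal, 2 welds).
R_nwt = 0.6 × 620 × 2.828 × 210 × 10⁻³ = 220.9 kN (transverse, base value).
(i) R_nwl + R_nwt = 452.4 kN; (ii) 0.85 R_nwl + 1.5 R_nwt = 528.1 kN.
R_n = max = 528.1 kN [governs: (ii)]; φR_n = 396.1 kN.

φR_n ≈ 396 kN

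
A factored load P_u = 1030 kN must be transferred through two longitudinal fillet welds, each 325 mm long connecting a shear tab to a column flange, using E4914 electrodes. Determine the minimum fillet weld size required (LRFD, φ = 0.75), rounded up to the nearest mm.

w = 11 mm

E49XX → F_EXX = 490 MPa.
Total weld length L = 650 mm.
Required throat t_e = P_u / (φ × 0.6 F_EXX × L) = 1030 / (0.75 × 0.6 × 490 × 650 × 10⁻³) = 7.186 mm.
Required leg w = t_e / 0.707 = 10.16 mm → use 11 mm.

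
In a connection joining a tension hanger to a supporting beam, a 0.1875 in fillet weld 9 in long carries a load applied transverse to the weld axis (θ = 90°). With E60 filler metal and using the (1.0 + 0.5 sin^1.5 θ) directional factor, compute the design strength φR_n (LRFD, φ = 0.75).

φR_n ≈ 48.3 kip

E60XX → F_EXX = 60 ksi.
t_e = 0.707 × 0.1875 = 0.1326 in; A_we = 0.1326 × 9 = 1.193 in².
Directional factor: 1.0 + 0.5 sin^1.5(90°) = 1.5.
F_nw = 0.6 × 60 × 1.5 = 54 ksi.
φR_n = 0.75 × 54 × 1.193 = 48.32 kip.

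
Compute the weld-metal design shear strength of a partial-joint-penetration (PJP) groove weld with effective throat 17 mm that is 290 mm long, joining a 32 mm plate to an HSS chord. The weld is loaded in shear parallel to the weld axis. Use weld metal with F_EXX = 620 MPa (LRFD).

φR_n ≈ 1380 kN

Effective throat (given) t_e = 17 mm.
A_we = 17 × 290 = 4930 mm².
F_nw = 0.6 F_EXX = 372 MPa.
φR_n = 0.75 × 372 × 4930 × 10⁻³ = 1375 kN.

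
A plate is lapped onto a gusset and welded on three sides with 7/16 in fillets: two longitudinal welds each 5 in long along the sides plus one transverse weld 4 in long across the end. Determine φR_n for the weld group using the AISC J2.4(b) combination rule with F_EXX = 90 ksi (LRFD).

t_e = 0.707 × 0.4375 = 0.3093 in.
R_nwl = 0.6 × 90 × 0.3093 × 10 = 167 kip (longitudinal, 2 welds).
R_nwt = 0.6 × 90 × 0.3093 × 4 = 66.81 kip (transverse, base value).
(i) R_nwl + R_nwt = 233.8 kip; (ii) 0.85 R_nwl + 1.5 R_nwt = 242.2 kip.
R_n = max = 242.2 kip [governs: (ii)]; φR_n = 181.6 kip.

φR_n ≈ 182 kip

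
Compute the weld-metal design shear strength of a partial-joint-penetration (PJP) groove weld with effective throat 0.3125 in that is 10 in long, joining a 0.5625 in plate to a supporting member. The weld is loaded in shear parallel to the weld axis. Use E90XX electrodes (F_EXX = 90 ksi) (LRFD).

φR_n ≈ 127 kips

Effective throat (given) t_e = 0.3125 in.
A_we = 0.3125 × 10 = 3.125 in².
F_nw = 0.6 F_EXX = 54 ksi.
φR_n = 0.75 × 54 × 3.125 = 126.6 kips.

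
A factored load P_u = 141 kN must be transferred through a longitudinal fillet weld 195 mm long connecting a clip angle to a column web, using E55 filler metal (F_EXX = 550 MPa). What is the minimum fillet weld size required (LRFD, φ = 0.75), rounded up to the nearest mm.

Total weld length L = 195 mm.
Required throat t_e = P_u / (φ × 0.6 F_EXX × L) = 141 / (0.75 × 0.6 × 550 × 195 × 10⁻³) = 2.922 mm.
Required leg w = t_e / 0.707 = 4.132 mm → use 5 mm.

w = 5 mm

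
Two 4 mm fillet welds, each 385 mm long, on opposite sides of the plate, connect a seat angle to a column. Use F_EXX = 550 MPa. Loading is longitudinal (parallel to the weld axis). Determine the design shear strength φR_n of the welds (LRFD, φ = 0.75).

Effective throat t_e = 0.707 × 4 = 2.828 mm.
Total length L = 770 mm; A_we = 2.828 × 770 = 2178 mm².
F_nw = 0.6 F_EXX = 0.6 × 550 = 330 MPa.
φR_n = 0.75 × 330 × 2178 × 10⁻³ = 538.9 kN.

φR_n ≈ 539 kN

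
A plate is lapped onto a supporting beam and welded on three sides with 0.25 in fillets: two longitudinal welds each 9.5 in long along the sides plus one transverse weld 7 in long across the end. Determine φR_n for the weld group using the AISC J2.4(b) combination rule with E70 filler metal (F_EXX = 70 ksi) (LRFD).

φR_n ≈ 148 kips

t_e = 0.707 × 0.25 = 0.1767 in.
R_nwl = 0.6 × 70 × 0.1767 × 19 = 141 kips (longitudinal, 2 welds).
R_nwt = 0.6 × 70 × 0.1767 × 7 = 51.96 kips (transverse, base value).
(i) R_nwl + R_nwt = 193 kips; (ii) 0.85 R_nwl + 1.5 R_nwt = 197.8 kips.
R_n = max = 197.8 kips [governs: (ii)]; φR_n = 148.4 kips.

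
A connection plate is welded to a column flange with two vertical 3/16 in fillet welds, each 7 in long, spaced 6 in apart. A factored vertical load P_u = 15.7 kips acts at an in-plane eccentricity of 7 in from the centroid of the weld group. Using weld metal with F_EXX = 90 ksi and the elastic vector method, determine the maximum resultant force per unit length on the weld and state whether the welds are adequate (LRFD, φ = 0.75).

f_max ≈ 3.6 kip/in; adequate

Total weld length L_w = 14 in. Treat welds as unit-width lines.
Polar moment about centroid: J = 2[d³/12 + d(b/2)²] = 2[7³/12 + 7×3²] = 183.2 in³.
Direct shear f_v = P/L_w = 15.7 / 14 = 1.121 kip/in (vertical).
Torsion M = P·e = 15.7 × 7 = 109.9 kip·in.
Critical point at (x, y) = (3, 3.5) from centroid. f_tx = M·y/J = 2.1 kip/in; f_ty = M·x/J = 1.8 kip/in.
Resultant f_max = √[f_tx² + (f_v + f_ty)²] = √[2.1² + (1.121 + 1.8)²] = 3.598 kip/in.
Capacity per unit length: φr_n = 0.75 × 0.6 × 90 × (0.707 × 0.1875) = 5.369 kip/in.
3.598 ≤ 5.369 → adequate.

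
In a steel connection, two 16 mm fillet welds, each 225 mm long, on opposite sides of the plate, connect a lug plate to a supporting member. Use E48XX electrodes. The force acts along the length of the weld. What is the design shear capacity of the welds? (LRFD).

φR_n ≈ 1100 kN

E48XX → F_EXX = 480 MPa.
Effective throat t_e = 0.707 × 16 = 11.31 mm.
Total length L = 450 mm; A_we = 11.31 × 450 = 5090 mm².
F_nw = 0.6 F_EXX = 0.6 × 480 = 288 MPa.
φR_n = 0.75 × 288 × 5090 × 10⁻³ = 1100 kN.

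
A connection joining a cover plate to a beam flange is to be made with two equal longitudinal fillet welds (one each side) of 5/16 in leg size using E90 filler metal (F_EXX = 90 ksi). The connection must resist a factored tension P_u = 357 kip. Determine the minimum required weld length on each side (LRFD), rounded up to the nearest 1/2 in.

Throat t_e = 0.707 × 0.3125 = 0.2209 in.
φr_n = 0.75 × 0.6 × 90 × 0.2209 = 8.948 kip/in.
L_req = P_u / φr_n = 357 / 8.948 = 39.9 in total.
Per side: 39.9 / 2 = 19.95 in.
Round up → use L = 20 in on each side.

L = 20 in on each side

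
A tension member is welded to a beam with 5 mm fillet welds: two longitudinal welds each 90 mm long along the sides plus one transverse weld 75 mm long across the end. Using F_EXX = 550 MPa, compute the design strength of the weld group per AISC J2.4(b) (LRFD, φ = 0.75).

φR_n ≈ 232 kN

t_e = 0.707 × 5 = 3.535 mm.
R_nwl = 0.6 × 550 × 3.535 × 180 × 10⁻³ = 210 kN (longitudinal, 2 welds).
R_nwt = 0.6 × 550 × 3.535 × 75 × 10⁻³ = 87.49 kN (transverse, base value).
(i) R_nwl + R_nwt = 297.5 kN; (ii) 0.85 R_nwl + 1.5 R_nwt = 309.7 kN.
R_n = max = 309.7 kN [governs: (ii)]; φR_n = 232.3 kN.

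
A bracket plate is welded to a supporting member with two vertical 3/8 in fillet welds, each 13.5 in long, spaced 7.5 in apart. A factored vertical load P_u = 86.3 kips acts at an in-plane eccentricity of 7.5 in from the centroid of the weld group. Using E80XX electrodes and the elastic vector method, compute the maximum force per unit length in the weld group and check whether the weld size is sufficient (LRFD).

E80XX → F_EXX = 80 ksi.
Total weld length L_w = 27 in. Treat welds as unit-width lines.
Polar moment about centroid: J = 2[d³/12 + d(b/2)²] = 2[13.5³/12 + 13.5×3.75²] = 789.8 in³.
Direct shear f_v = P/L_w = 86.3 / 27 = 3.196 kip/in (vertical).
Torsion M = P·e = 86.3 × 7.5 = 647.25 kip·in.
Critical point at (x, y) = (3.75, 6.75) from centroid. f_tx = M·y/J = 5.532 kip/in; f_ty = M·x/J = 3.073 kip/in.
Resultant f_max = √[f_tx² + (f_v + f_ty)²] = √[5.532² + (3.196 + 3.073)²] = 8.361 kip/in.
Capacity per unit length: φr_n = 0.75 × 0.6 × 80 × (0.707 × 0.375) = 9.544 kip/in.
8.361 ≤ 9.544 → adequate.

f_max ≈ 8.36 kip/in; adequate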